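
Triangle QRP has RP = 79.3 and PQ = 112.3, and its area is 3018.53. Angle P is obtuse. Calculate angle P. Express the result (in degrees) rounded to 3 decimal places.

137.319

From area = ½·RP·PQ·sin P, we get sin P = 2·area/(RP·PQ) ≈ 0.67791.
Taking the obtuse solution, ∠P ≈ 137.32°.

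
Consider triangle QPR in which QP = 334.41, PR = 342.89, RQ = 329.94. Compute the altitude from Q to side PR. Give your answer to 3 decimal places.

284.487

Semiperimeter s = (342.89 + 329.94 + 334.41)/2 = 503.62.
Heron's formula: area = √(503.62·160.73·173.68·169.21) ≈ 48774.
The altitude from Q has length 2·area/PR ≈ 284.49.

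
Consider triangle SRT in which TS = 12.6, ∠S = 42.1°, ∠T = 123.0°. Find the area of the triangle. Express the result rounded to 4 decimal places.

173.5786

The third angle is ∠R = 180° − ∠T − ∠S = 14.90°.
Law of sines: RT = TS·sin S/sin R ≈ 32.852.
Law of sines: SR = TS·sin T/sin R ≈ 41.096.
Area = ½·TS·RT·sin T ≈ 173.58.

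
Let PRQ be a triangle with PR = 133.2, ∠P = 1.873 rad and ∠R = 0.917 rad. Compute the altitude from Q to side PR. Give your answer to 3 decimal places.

The third angle is ∠Q = π − ∠P − ∠R = 0.352 rad.
Law of sines: RQ = PR·sin P/sin Q ≈ 369.24.
Law of sines: QP = PR·sin R/sin Q ≈ 307.01.
Area = ½·PR·RQ·sin R ≈ 19520.
The altitude from Q has length 2·area/PR ≈ 293.1.

h_Q ≈ 293.095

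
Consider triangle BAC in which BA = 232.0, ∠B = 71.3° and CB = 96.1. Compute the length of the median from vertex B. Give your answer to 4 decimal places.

139.0643

By the law of cosines, AC² = CB² + BA² − 2·CB·BA·cos B = 48763, so AC ≈ 220.82.
Median from B: ½√(2·CB² + 2·BA² − AC²) ≈ 139.06.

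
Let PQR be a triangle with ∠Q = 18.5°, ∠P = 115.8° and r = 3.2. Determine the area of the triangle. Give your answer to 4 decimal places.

area ≈ 2.0437

The third angle is ∠R = 180° − ∠P − ∠Q = 45.70°.
Law of sines: p = r·sin P/sin R ≈ 4.0255.
Law of sines: q = r·sin Q/sin R ≈ 1.4187.
Area = ½·r·p·sin Q ≈ 2.0437.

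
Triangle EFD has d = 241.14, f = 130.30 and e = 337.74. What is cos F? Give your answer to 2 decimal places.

By the law of cosines, cos F = (d² + e² − f²) / (2·d·e) ≈ 0.95306, so ∠F ≈ 17.63°.

cos F ≈ 0.95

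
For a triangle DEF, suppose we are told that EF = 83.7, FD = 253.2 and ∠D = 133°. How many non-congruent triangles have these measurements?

0

FD·sin D = 253.2·sin(133°) ≈ 185.2.
Since ∠D is not acute, a triangle exists only if EF > FD; here EF ≤ FD, so there is no triangle.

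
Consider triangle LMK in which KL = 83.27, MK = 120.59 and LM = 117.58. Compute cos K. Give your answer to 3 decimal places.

By the law of cosines, cos K = (MK² + KL² − LM²) / (2·MK·KL) ≈ 0.38096, so ∠K ≈ 67.61°.

cos K ≈ 0.381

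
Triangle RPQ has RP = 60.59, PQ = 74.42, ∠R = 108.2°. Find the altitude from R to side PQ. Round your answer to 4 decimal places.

Law of sines: sin Q = RP·sin R/PQ ≈ 0.77343.
Since PQ ≥ RP, only the acute value applies: ∠Q ≈ 50.66°.
Then ∠P = 180° − ∠R − ∠Q ≈ 21.14°.
Law of sines gives QR = PQ·sin P/sin R ≈ 28.249.
Area = ½·PQ·RP·sin P ≈ 812.99.
The altitude from R has length 2·area/PQ ≈ 21.849.

21.8486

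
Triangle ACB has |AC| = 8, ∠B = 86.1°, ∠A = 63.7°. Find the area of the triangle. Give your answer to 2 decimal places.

The third angle is ∠C = 180° − ∠B − ∠A = 30.20°.
Law of sines: |CB| = |AC|·sin A/sin B ≈ 7.1885.
Law of sines: |BA| = |AC|·sin C/sin B ≈ 4.0335.
Area = ½·|AC|·|CB|·sin C ≈ 14.464.

area ≈ 14.46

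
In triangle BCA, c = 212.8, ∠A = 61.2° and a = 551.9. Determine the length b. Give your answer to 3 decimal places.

Law of sines: sin C = c·sin A/a ≈ 0.33788.
Since a ≥ c, only the acute value applies: ∠C ≈ 19.75°.
Then ∠B = 180° − ∠A − ∠C ≈ 99.05°.
Law of sines gives b = a·sin B/sin A ≈ 621.96.

621.959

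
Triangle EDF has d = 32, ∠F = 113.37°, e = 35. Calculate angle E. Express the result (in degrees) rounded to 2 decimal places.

By the law of cosines, f² = e² + d² − 2·e·d·cos F = 3137.5, so f ≈ 56.014.
Law of cosines again: cos E = (d² + f² − e²)/(2·d·f) ≈ 0.81915, so ∠E ≈ 35.00°.

∠E ≈ 35.00°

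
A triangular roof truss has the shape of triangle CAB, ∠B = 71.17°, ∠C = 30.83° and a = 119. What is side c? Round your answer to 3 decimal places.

The third angle is ∠A = 180° − ∠B − ∠C = 78.00°.
Law of sines: c = a·sin C/sin A ≈ 62.349.

62.349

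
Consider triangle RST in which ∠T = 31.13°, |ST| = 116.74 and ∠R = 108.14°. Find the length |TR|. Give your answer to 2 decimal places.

The third angle is ∠S = 180° − ∠T − ∠R = 40.73°.
Law of sines: |TR| = |ST|·sin S/sin R ≈ 80.156.

80.16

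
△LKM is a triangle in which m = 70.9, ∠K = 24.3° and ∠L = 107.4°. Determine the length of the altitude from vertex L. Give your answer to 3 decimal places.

29.176

The third angle is ∠M = 180° − ∠L − ∠K = 48.30°.
Law of sines: l = m·sin L/sin M ≈ 90.614.
Law of sines: k = m·sin K/sin M ≈ 39.077.
Area = ½·m·l·sin K ≈ 1321.9.
The altitude from L has length 2·area/l ≈ 29.176.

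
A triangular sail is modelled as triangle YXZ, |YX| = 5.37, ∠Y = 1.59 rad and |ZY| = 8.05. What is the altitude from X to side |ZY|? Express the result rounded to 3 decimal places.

h_X ≈ 5.369

By the law of cosines, |XZ|² = |ZY|² + |YX|² − 2·|ZY|·|YX|·cos Y = 95.3, so |XZ| ≈ 9.7622.
Area = ½·|ZY|·|YX|·sin Y ≈ 21.61.
The altitude from X has length 2·area/|ZY| ≈ 5.369.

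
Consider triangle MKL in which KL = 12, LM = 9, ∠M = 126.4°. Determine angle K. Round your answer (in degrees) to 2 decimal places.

∠K ≈ 37.13°

Law of sines: sin K = LM·sin M/KL ≈ 0.60367.
Since KL ≥ LM, only the acute value applies: ∠K ≈ 37.13°.
Then ∠L = 180° − ∠M − ∠K ≈ 16.47°.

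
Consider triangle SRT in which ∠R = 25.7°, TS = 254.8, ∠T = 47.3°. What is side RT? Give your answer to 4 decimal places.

The third angle is ∠S = 180° − ∠R − ∠T = 107.00°.
Law of sines: RT = TS·sin S/sin R ≈ 561.88.

561.8848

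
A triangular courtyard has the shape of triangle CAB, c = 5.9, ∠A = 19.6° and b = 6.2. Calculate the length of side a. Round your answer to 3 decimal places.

2.081

By the law of cosines, a² = b² + c² − 2·b·c·cos A = 4.3291, so a ≈ 2.0806.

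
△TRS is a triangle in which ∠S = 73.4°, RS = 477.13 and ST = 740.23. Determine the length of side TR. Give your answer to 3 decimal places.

By the law of cosines, TR² = RS² + ST² − 2·RS·ST·cos S = 5.7379e+05, so TR ≈ 757.49.

757.490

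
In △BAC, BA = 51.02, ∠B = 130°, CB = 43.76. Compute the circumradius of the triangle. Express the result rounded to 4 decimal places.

R ≈ 56.1029

By the law of cosines, AC² = CB² + BA² − 2·CB·BA·cos B = 7388.2, so AC ≈ 85.955.
Area = ½·CB·BA·sin B ≈ 855.15.
Circumradius = AC/(2 sin B) ≈ 56.103.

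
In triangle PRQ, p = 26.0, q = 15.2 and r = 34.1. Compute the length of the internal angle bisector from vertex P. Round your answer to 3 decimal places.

t_P ≈ 19.343

By the law of cosines, cos P = (r² + q² − p²) / (2·r·q) ≈ 0.69248, so ∠P ≈ 46.17°.
The bisector from P has length 2·r·q·cos(∠P/2)/(r+q) ≈ 19.343.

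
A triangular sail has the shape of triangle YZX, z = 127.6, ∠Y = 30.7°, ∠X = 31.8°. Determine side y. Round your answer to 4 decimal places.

The third angle is ∠Z = 180° − ∠X − ∠Y = 117.50°.
Law of sines: y = z·sin Y/sin Z ≈ 73.444.

73.4436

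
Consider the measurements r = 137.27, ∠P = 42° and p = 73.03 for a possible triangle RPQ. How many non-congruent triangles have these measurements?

0

r·sin P = 137.27·sin(42°) ≈ 91.85.
Since p = 73.03 < 91.85 = r sin P, no triangle exists.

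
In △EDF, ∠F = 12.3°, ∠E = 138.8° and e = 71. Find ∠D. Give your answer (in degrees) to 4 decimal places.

28.9000

The third angle is ∠D = 180° − ∠F − ∠E = 28.90°.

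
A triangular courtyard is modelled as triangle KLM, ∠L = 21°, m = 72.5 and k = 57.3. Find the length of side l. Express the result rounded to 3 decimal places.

By the law of cosines, l² = m² + k² − 2·m·k·cos L = 782.89, so l ≈ 27.98.

27.980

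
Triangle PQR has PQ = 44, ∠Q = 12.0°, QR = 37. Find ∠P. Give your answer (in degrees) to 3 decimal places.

By the law of cosines, RP² = PQ² + QR² − 2·PQ·QR·cos Q = 120.15, so RP ≈ 10.961.
Law of cosines again: cos P = (RP² + PQ² − QR²)/(2·RP·PQ) ≈ 0.71237, so ∠P ≈ 44.57°.

∠P ≈ 44.572°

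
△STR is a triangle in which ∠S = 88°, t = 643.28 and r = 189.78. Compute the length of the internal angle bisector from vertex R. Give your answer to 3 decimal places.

646.787

By the law of cosines, s² = t² + r² − 2·t·r·cos S = 4.413e+05, so s ≈ 664.31.
Law of cosines again: cos R = (s² + t² − r²)/(2·s·t) ≈ 0.95838, so ∠R ≈ 16.59°.
The bisector from R has length 2·s·t·cos(∠R/2)/(s+t) ≈ 646.79.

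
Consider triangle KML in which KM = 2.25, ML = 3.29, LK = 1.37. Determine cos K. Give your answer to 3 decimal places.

By the law of cosines, cos K = (LK² + KM² − ML²) / (2·LK·KM) ≈ -0.63012, so ∠K ≈ 129.06°.

cos K ≈ -0.630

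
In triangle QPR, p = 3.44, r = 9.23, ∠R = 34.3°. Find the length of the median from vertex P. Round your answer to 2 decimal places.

10.49

Law of sines: sin P = p·sin R/r ≈ 0.21002.
Since r ≥ p, only the acute value applies: ∠P ≈ 12.12°.
Then ∠Q = 180° − ∠R − ∠P ≈ 133.58°.
Law of sines gives q = r·sin Q/sin R ≈ 11.866.
Median from P: ½√(2·r² + 2·q² − p²) ≈ 10.49.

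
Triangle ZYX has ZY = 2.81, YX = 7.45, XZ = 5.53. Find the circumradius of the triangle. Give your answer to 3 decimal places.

By the law of cosines, cos Z = (XZ² + ZY² − YX²) / (2·XZ·ZY) ≈ -0.54782, so ∠Z ≈ 2.1506 rad.
Circumradius = YX/(2 sin Z) ≈ 4.4526.

R ≈ 4.453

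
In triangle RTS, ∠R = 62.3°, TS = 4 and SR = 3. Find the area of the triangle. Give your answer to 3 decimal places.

area ≈ 5.824

Law of sines: sin T = SR·sin R/TS ≈ 0.66405.
Since TS ≥ SR, only the acute value applies: ∠T ≈ 41.61°.
Then ∠S = 180° − ∠R − ∠T ≈ 76.09°.
Law of sines gives RT = TS·sin S/sin R ≈ 4.3853.
Area = ½·TS·SR·sin S ≈ 5.8241.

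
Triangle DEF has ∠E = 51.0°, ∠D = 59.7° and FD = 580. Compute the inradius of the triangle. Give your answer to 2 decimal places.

r ≈ 181.85

The third angle is ∠F = 180° − ∠D − ∠E = 69.30°.
Law of sines: EF = FD·sin D/sin E ≈ 644.37.
Law of sines: DE = FD·sin F/sin E ≈ 698.14.
Area = ½·FD·EF·sin F ≈ 1.748e+05.
Semiperimeter s = (644.37+580+698.14)/2 = 961.26.
Inradius = area/s = 1.748e+05/961.26 ≈ 181.85.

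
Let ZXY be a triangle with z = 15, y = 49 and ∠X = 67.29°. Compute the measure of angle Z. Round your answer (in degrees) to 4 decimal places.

By the law of cosines, x² = y² + z² − 2·y·z·cos X = 2058.5, so x ≈ 45.37.
Law of cosines again: cos Z = (x² + y² − z²)/(2·x·y) ≈ 0.95236, so ∠Z ≈ 17.76°.

∠Z ≈ 17.7569°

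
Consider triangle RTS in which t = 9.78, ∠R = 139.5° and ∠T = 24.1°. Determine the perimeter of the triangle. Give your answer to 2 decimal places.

The third angle is ∠S = 180° − ∠R − ∠T = 16.40°.
Law of sines: r = t·sin R/sin T ≈ 15.555.
Law of sines: s = t·sin S/sin T ≈ 6.7624.
Semiperimeter p = (15.555+9.78+6.7624)/2 = 16.049.
Perimeter = 15.555 + 9.78 + 6.7624 = 32.097.

perimeter ≈ 32.10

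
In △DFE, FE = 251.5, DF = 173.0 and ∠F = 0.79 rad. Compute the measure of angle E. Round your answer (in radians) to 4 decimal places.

0.7583

By the law of cosines, ED² = DF² + FE² − 2·DF·FE·cos F = 31933, so ED ≈ 178.7.
Law of cosines again: cos E = (FE² + ED² − DF²)/(2·FE·ED) ≈ 0.72600, so ∠E ≈ 0.758 rad.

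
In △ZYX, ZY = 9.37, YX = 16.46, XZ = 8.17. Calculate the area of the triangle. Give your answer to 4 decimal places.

24.8693

Semiperimeter s = (16.46 + 8.17 + 9.37)/2 = 17.
Heron's formula: area = √(17·0.54·8.83·7.63) ≈ 24.869.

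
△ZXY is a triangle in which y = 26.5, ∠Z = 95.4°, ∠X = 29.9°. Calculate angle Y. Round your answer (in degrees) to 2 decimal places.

54.70

The third angle is ∠Y = 180° − ∠Z − ∠X = 54.70°.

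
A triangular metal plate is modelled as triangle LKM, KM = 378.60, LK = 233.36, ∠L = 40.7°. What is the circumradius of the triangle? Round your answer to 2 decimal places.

Law of sines: sin M = LK·sin L/KM ≈ 0.40194.
Since KM ≥ LK, only the acute value applies: ∠M ≈ 23.70°.
Then ∠K = 180° − ∠L − ∠M ≈ 115.60°.
Law of sines gives ML = KM·sin K/sin L ≈ 523.59.
Circumradius = KM/(2 sin L) ≈ 290.29.

R ≈ 290.29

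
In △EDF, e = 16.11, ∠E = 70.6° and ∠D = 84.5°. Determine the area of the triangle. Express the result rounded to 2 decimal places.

The third angle is ∠F = 180° − ∠E − ∠D = 24.90°.
Law of sines: d = e·sin D/sin E ≈ 17.001.
Law of sines: f = e·sin F/sin E ≈ 7.1912.
Area = ½·e·d·sin F ≈ 57.658.

area ≈ 57.66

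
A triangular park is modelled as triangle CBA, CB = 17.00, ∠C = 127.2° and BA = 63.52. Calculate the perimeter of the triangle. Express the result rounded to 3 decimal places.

perimeter ≈ 132.302

Law of sines: sin A = CB·sin C/BA ≈ 0.21318.
Since BA ≥ CB, only the acute value applies: ∠A ≈ 12.31°.
Then ∠B = 180° − ∠C − ∠A ≈ 40.49°.
Law of sines gives AC = BA·sin B/sin C ≈ 51.782.
Semiperimeter s = (63.52+51.782+17)/2 = 66.151.
Perimeter = 63.52 + 51.782 + 17 = 132.3.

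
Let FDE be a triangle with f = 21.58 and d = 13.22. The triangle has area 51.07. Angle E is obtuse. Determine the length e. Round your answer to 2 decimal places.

34.25

From area = ½·f·d·sin E, we get sin E = 2·area/(f·d) ≈ 0.35802.
Taking the obtuse solution, ∠E ≈ 2.775 rad.
Law of cosines then gives e ≈ 34.252.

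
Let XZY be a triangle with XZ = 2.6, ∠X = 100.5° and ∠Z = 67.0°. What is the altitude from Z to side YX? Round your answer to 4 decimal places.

The third angle is ∠Y = 180° − ∠X − ∠Z = 12.50°.
Law of sines: ZY = XZ·sin X/sin Y ≈ 11.811.
Law of sines: YX = XZ·sin Z/sin Y ≈ 11.058.
Area = ½·XZ·ZY·sin Z ≈ 14.134.
The altitude from Z has length 2·area/YX ≈ 2.5565.

2.5565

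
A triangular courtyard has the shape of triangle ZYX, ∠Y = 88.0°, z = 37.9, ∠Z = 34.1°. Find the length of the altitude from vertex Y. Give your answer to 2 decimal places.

h_Y ≈ 32.11

The third angle is ∠X = 180° − ∠Z − ∠Y = 57.90°.
Law of sines: y = z·sin Y/sin Z ≈ 67.56.
Law of sines: x = z·sin X/sin Z ≈ 57.267.
Area = ½·z·y·sin X ≈ 1084.5.
The altitude from Y has length 2·area/y ≈ 32.106.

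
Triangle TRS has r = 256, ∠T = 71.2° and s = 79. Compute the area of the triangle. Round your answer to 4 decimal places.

area ≈ 9572.5173

Area = ½·r·s·sin T ≈ 9572.5.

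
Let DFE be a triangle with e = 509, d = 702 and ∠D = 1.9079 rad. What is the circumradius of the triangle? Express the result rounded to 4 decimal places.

Law of sines: sin E = e·sin D/d ≈ 0.68426.
Since d ≥ e, only the acute value applies: ∠E ≈ 0.7536 rad.
Then ∠F = π − ∠D − ∠E ≈ 0.4801 rad.
Law of sines gives f = d·sin F/sin D ≈ 343.57.
Circumradius = d/(2 sin D) ≈ 371.93.

371.9337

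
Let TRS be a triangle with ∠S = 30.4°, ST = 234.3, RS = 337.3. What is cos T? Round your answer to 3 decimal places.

-0.315

By the law of cosines, TR² = RS² + ST² − 2·RS·ST·cos S = 32340, so TR ≈ 179.83.
Law of cosines again: cos T = (ST² + TR² − RS²)/(2·ST·TR) ≈ -0.31488, so ∠T ≈ 108.35°.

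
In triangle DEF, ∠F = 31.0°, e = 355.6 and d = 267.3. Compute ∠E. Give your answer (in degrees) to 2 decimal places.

101.57

By the law of cosines, f² = d² + e² − 2·d·e·cos F = 34950, so f ≈ 186.95.
Law of cosines again: cos E = (f² + d² − e²)/(2·f·d) ≈ -0.20064, so ∠E ≈ 101.57°.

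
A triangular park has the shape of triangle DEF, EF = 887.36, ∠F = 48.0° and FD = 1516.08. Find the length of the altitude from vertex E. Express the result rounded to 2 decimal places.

h_E ≈ 659.44

By the law of cosines, DE² = EF² + FD² − 2·EF·FD·cos F = 1.2855e+06, so DE ≈ 1133.8.
Area = ½·EF·FD·sin F ≈ 4.9988e+05.
The altitude from E has length 2·area/FD ≈ 659.44.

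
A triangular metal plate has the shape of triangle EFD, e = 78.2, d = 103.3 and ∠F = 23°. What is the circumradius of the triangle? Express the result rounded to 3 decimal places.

By the law of cosines, f² = d² + e² − 2·d·e·cos F = 1914.3, so f ≈ 43.753.
Area = ½·d·e·sin F ≈ 1578.2.
Circumradius = f/(2 sin F) ≈ 55.989.

55.989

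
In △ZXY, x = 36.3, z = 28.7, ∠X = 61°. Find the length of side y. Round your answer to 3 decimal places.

Law of sines: sin Z = z·sin X/x ≈ 0.69150.
Since x ≥ z, only the acute value applies: ∠Z ≈ 43.75°.
Then ∠Y = 180° − ∠X − ∠Z ≈ 75.25°.
Law of sines gives y = x·sin Y/sin X ≈ 40.136.

40.136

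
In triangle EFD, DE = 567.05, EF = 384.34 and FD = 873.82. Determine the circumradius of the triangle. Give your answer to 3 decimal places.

By the law of cosines, cos E = (DE² + EF² − FD²) / (2·DE·EF) ≈ -0.67518, so ∠E ≈ 132.47°.
Circumradius = FD/(2 sin E) ≈ 592.3.

R ≈ 592.299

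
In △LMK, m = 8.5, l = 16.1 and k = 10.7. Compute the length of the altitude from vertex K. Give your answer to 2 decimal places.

Semiperimeter s = (16.1 + 8.5 + 10.7)/2 = 17.65.
Heron's formula: area = √(17.65·1.55·9.15·6.95) ≈ 41.71.
The altitude from K has length 2·area/k ≈ 7.7963.

h_K ≈ 7.80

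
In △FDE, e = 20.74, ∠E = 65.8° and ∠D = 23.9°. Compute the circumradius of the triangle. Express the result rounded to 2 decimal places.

The third angle is ∠F = 180° − ∠D − ∠E = 90.30°.
Law of sines: f = e·sin F/sin E ≈ 22.738.
Law of sines: d = e·sin D/sin E ≈ 9.2122.
Circumradius = e/(2 sin E) ≈ 11.369.

11.37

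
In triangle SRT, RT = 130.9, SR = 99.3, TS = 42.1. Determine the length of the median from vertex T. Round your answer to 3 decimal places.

m_T ≈ 83.597

Median from T: ½√(2·RT² + 2·TS² − SR²) ≈ 83.597.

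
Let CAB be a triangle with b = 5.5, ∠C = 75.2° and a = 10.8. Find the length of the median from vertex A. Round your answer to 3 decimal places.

m_A ≈ 6.651

By the law of cosines, c² = a² + b² − 2·a·b·cos C = 116.54, so c ≈ 10.796.
Median from A: ½√(2·b² + 2·c² − a²) ≈ 6.6511.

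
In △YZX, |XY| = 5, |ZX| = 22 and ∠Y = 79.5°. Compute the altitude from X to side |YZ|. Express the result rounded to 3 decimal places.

h_X ≈ 4.916

Law of sines: sin Z = |XY|·sin Y/|ZX| ≈ 0.22347.
Since |ZX| ≥ |XY|, only the acute value applies: ∠Z ≈ 12.91°.
Then ∠X = 180° − ∠Y − ∠Z ≈ 87.59°.
Law of sines gives |YZ| = |ZX|·sin X/sin Y ≈ 22.355.
Area = ½·|ZX|·|XY|·sin X ≈ 54.951.
The altitude from X has length 2·area/|YZ| ≈ 4.9163.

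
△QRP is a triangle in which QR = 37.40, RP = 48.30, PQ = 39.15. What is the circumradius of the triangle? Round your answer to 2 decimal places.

24.67

By the law of cosines, cos Q = (PQ² + QR² − RP²) / (2·PQ·QR) ≈ 0.20441, so ∠Q ≈ 78.21°.
Circumradius = RP/(2 sin Q) ≈ 24.671.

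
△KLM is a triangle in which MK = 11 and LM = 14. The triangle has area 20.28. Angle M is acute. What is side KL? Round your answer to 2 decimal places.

4.46

From area = ½·LM·MK·sin M, we get sin M = 2·area/(LM·MK) ≈ 0.26338.
Taking the acute solution, ∠M ≈ 15.27°.
Law of cosines then gives KL ≈ 4.4581.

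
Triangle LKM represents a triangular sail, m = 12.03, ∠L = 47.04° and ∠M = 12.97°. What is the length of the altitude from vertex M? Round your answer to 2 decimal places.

The third angle is ∠K = 180° − ∠M − ∠L = 119.99°.
Law of sines: l = m·sin L/sin M ≈ 39.226.
Law of sines: k = m·sin K/sin M ≈ 46.424.
Area = ½·m·l·sin K ≈ 204.35.
The altitude from M has length 2·area/m ≈ 33.974.

33.97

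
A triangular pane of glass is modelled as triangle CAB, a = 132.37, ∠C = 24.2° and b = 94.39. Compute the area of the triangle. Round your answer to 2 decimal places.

Area = ½·a·b·sin C ≈ 2560.9.

area ≈ 2560.87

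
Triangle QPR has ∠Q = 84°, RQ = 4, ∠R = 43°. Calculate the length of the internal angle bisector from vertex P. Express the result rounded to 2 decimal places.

t_P ≈ 3.63

The third angle is ∠P = 180° − ∠R − ∠Q = 53.00°.
Law of sines: PR = RQ·sin Q/sin P ≈ 4.9811.
Law of sines: QP = RQ·sin R/sin P ≈ 3.4158.
The bisector from P has length 2·QP·PR·cos(∠P/2)/(QP+PR) ≈ 3.6268.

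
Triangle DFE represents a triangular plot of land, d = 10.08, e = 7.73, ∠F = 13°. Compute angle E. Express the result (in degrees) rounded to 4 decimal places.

By the law of cosines, f² = e² + d² − 2·e·d·cos F = 9.5166, so f ≈ 3.0849.
Law of cosines again: cos E = (d² + f² − e²)/(2·d·f) ≈ 0.82600, so ∠E ≈ 34.31°.

∠E ≈ 34.3102°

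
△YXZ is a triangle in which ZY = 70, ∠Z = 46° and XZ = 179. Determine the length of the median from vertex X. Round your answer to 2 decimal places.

By the law of cosines, YX² = XZ² + ZY² − 2·XZ·ZY·cos Z = 19533, so YX ≈ 139.76.
Median from X: ½√(2·YX² + 2·XZ² − ZY²) ≈ 156.72.

156.72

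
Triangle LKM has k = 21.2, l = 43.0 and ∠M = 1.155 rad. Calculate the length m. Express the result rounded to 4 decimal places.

By the law of cosines, m² = l² + k² − 2·l·k·cos M = 1562, so m ≈ 39.522.

39.5223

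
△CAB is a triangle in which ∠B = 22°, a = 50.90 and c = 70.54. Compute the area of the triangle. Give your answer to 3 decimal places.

area ≈ 672.510

Area = ½·c·a·sin B ≈ 672.51.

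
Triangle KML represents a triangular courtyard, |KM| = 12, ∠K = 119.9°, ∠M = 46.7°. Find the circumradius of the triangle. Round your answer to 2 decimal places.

R ≈ 25.89

The third angle is ∠L = 180° − ∠K − ∠M = 13.40°.
Law of sines: |ML| = |KM|·sin K/sin L ≈ 44.888.
Law of sines: |LK| = |KM|·sin M/sin L ≈ 37.684.
Circumradius = |KM|/(2 sin L) ≈ 25.89.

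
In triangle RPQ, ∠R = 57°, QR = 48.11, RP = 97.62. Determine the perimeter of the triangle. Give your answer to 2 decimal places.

perimeter ≈ 227.76

By the law of cosines, PQ² = QR² + RP² − 2·QR·RP·cos R = 6728.4, so PQ ≈ 82.027.
Semiperimeter s = (82.027+48.11+97.62)/2 = 113.88.
Perimeter = 82.027 + 48.11 + 97.62 = 227.76.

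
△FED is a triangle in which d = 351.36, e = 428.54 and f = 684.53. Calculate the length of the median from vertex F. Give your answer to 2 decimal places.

Median from F: ½√(2·e² + 2·d² − f²) ≈ 190.8.

m_F ≈ 190.80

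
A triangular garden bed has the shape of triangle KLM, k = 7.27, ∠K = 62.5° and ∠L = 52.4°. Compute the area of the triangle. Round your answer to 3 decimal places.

area ≈ 21.410

The third angle is ∠M = 180° − ∠K − ∠L = 65.10°.
Law of sines: l = k·sin L/sin K ≈ 6.4937.
Law of sines: m = k·sin M/sin K ≈ 7.4342.
Area = ½·k·l·sin M ≈ 21.41.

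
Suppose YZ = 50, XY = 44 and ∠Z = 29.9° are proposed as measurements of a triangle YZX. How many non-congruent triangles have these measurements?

YZ·sin Z = 50·sin(29.9°) ≈ 24.92.
Since YZ sin Z < XY < YZ (24.92 < 44 < 50), two triangles exist.

2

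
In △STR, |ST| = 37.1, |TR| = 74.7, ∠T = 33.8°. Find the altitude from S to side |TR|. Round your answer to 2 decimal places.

20.64

By the law of cosines, |RS|² = |ST|² + |TR|² − 2·|ST|·|TR|·cos T = 2350.6, so |RS| ≈ 48.483.
Area = ½·|ST|·|TR|·sin T ≈ 770.85.
The altitude from S has length 2·area/|TR| ≈ 20.639.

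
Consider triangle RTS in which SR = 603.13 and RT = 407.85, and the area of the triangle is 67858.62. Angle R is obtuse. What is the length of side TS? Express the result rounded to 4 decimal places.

969.7554

From area = ½·SR·RT·sin R, we get sin R = 2·area/(SR·RT) ≈ 0.55173.
Taking the obtuse solution, ∠R ≈ 146.51°.
Law of cosines then gives TS ≈ 969.76.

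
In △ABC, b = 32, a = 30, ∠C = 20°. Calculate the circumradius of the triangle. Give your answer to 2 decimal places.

By the law of cosines, c² = a² + b² − 2·a·b·cos C = 119.79, so c ≈ 10.945.
Area = ½·a·b·sin C ≈ 164.17.
Circumradius = c/(2 sin C) ≈ 16.

16.00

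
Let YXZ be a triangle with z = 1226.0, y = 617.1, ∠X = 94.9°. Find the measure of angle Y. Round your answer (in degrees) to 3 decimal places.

25.680

By the law of cosines, x² = z² + y² − 2·z·y·cos X = 2.0131e+06, so x ≈ 1418.8.
Law of cosines again: cos Y = (x² + z² − y²)/(2·x·z) ≈ 0.90123, so ∠Y ≈ 25.68°.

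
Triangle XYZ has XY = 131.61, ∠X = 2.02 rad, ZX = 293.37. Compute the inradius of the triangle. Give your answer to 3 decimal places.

By the law of cosines, YZ² = ZX² + XY² − 2·ZX·XY·cos X = 1.3692e+05, so YZ ≈ 370.03.
Area = ½·ZX·XY·sin X ≈ 17390.
Semiperimeter s = (370.03+293.37+131.61)/2 = 397.5.
Inradius = area/s = 17390/397.5 ≈ 43.748.

43.748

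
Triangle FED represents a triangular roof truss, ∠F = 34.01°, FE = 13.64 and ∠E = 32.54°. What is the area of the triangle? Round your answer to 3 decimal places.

area ≈ 30.507

The third angle is ∠D = 180° − ∠F − ∠E = 113.45°.
Law of sines: ED = FE·sin F/sin D ≈ 8.3162.
Law of sines: DF = FE·sin E/sin D ≈ 7.9973.
Area = ½·FE·ED·sin E ≈ 30.507.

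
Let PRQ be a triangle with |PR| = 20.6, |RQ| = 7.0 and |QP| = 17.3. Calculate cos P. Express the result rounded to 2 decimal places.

By the law of cosines, cos P = (|QP|² + |PR|² − |RQ|²) / (2·|QP|·|PR|) ≈ 0.94653, so ∠P ≈ 18.82°.

0.95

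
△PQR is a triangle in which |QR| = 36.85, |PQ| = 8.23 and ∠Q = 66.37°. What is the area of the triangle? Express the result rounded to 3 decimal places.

Area = ½·|PQ|·|QR|·sin Q ≈ 138.92.

area ≈ 138.923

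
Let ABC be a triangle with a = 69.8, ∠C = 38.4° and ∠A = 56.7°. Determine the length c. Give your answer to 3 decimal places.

The third angle is ∠B = 180° − ∠C − ∠A = 84.90°.
Law of sines: c = a·sin C/sin A ≈ 51.873.

51.873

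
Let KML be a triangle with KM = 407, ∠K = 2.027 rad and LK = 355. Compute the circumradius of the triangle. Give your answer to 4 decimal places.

By the law of cosines, ML² = LK² + KM² − 2·LK·KM·cos K = 4.1898e+05, so ML ≈ 647.28.
Area = ½·LK·KM·sin K ≈ 64854.
Circumradius = ML/(2 sin K) ≈ 360.51.

R ≈ 360.5115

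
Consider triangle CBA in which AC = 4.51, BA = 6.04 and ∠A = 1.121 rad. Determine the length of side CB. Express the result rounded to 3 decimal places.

By the law of cosines, CB² = BA² + AC² − 2·BA·AC·cos A = 33.134, so CB ≈ 5.7563.

5.756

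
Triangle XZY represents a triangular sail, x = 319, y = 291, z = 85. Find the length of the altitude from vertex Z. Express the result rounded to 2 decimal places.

h_Z ≈ 285.17

Semiperimeter s = (319 + 85 + 291)/2 = 347.5.
Heron's formula: area = √(347.5·28.5·262.5·56.5) ≈ 12120.
The altitude from Z has length 2·area/z ≈ 285.17.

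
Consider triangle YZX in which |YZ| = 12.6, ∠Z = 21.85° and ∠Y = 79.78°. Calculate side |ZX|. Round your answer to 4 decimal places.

12.6600

The third angle is ∠X = 180° − ∠Y − ∠Z = 78.37°.
Law of sines: |ZX| = |YZ|·sin Y/sin X ≈ 12.66.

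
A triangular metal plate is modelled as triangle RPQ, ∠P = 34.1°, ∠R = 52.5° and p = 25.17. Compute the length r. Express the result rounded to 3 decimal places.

35.618

The third angle is ∠Q = 180° − ∠R − ∠P = 93.40°.
Law of sines: r = p·sin R/sin P ≈ 35.618.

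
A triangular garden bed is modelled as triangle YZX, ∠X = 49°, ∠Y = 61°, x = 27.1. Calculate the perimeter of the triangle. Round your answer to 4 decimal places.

perimeter ≈ 92.2481

The third angle is ∠Z = 180° − ∠X − ∠Y = 70.00°.
Law of sines: y = x·sin Y/sin X ≈ 31.406.
Law of sines: z = x·sin Z/sin X ≈ 33.742.
Semiperimeter s = (31.406+33.742+27.1)/2 = 46.124.
Perimeter = 31.406 + 33.742 + 27.1 = 92.248.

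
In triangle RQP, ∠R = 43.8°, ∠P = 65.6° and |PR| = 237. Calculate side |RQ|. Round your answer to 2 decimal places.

228.82

The third angle is ∠Q = 180° − ∠P − ∠R = 70.60°.
Law of sines: |RQ| = |PR|·sin P/sin Q ≈ 228.82.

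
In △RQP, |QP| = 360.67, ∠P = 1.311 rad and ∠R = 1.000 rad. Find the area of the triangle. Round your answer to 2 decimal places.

The third angle is ∠Q = π − ∠P − ∠R = 0.831 rad.
Law of sines: |PR| = |QP|·sin Q/sin R ≈ 316.46.
Law of sines: |RQ| = |QP|·sin P/sin R ≈ 414.24.
Area = ½·|QP|·|PR|·sin P ≈ 55154.

area ≈ 55154.13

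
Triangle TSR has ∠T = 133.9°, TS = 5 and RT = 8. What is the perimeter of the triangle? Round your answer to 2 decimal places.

perimeter ≈ 25.02

By the law of cosines, SR² = RT² + TS² − 2·RT·TS·cos T = 144.47, so SR ≈ 12.02.
Semiperimeter s = (12.02+8+5)/2 = 12.51.
Perimeter = 12.02 + 8 + 5 = 25.02.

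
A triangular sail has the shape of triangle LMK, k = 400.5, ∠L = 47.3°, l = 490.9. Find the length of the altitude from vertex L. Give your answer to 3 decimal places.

h_L ≈ 398.407

Law of sines: sin K = k·sin L/l ≈ 0.59958.
Since l ≥ k, only the acute value applies: ∠K ≈ 36.84°.
Then ∠M = 180° − ∠L − ∠K ≈ 95.86°.
Law of sines gives m = l·sin M/sin L ≈ 664.48.
Area = ½·l·k·sin M ≈ 97789.
The altitude from L has length 2·area/l ≈ 398.41.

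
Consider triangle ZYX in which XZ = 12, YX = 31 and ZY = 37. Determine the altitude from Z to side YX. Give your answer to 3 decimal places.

11.219

Semiperimeter s = (31 + 12 + 37)/2 = 40.
Heron's formula: area = √(40·9·28·3) ≈ 173.9.
The altitude from Z has length 2·area/YX ≈ 11.219.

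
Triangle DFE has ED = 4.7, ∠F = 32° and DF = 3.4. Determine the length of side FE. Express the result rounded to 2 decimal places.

Law of sines: sin E = DF·sin F/ED ≈ 0.38335.
Since ED ≥ DF, only the acute value applies: ∠E ≈ 22.54°.
Then ∠D = 180° − ∠F − ∠E ≈ 125.46°.
Law of sines gives FE = ED·sin D/sin F ≈ 7.2243.

7.22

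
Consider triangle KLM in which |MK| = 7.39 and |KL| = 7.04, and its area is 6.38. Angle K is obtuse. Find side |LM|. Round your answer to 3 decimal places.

From area = ½·|MK|·|KL|·sin K, we get sin K = 2·area/(|MK|·|KL|) ≈ 0.24526.
Taking the obtuse solution, ∠K ≈ 165.80°.
Law of cosines then gives |LM| ≈ 14.319.

14.319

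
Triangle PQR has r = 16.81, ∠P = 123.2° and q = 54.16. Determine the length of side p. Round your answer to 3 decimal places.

By the law of cosines, p² = q² + r² − 2·q·r·cos P = 4212.9, so p ≈ 64.907.

64.907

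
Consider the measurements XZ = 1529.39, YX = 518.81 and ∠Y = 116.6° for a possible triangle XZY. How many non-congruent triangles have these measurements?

1

YX·sin Y = 518.81·sin(116.6°) ≈ 463.9.
Since ∠Y is not acute, a triangle exists only if XZ > YX; here XZ > YX, so there is exactly one triangle.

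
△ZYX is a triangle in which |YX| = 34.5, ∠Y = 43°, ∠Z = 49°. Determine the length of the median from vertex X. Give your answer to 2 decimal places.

23.65

The third angle is ∠X = 180° − ∠Z − ∠Y = 88.00°.
Law of sines: |XZ| = |YX|·sin Y/sin Z ≈ 31.176.
Law of sines: |ZY| = |YX|·sin X/sin Z ≈ 45.685.
Median from X: ½√(2·|YX|² + 2·|XZ|² − |ZY|²) ≈ 23.65.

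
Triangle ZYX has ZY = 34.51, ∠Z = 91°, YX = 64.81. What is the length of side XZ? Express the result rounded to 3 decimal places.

54.259

Law of sines: sin X = ZY·sin Z/YX ≈ 0.53240.
Since YX ≥ ZY, only the acute value applies: ∠X ≈ 32.17°.
Then ∠Y = 180° − ∠Z − ∠X ≈ 56.83°.
Law of sines gives XZ = YX·sin Y/sin Z ≈ 54.259.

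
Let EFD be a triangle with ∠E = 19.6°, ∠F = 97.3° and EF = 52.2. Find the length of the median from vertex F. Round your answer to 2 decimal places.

26.69

The third angle is ∠D = 180° − ∠E − ∠F = 63.10°.
Law of sines: FD = EF·sin E/sin D ≈ 19.635.
Law of sines: DE = EF·sin F/sin D ≈ 58.059.
Median from F: ½√(2·EF² + 2·FD² − DE²) ≈ 26.692.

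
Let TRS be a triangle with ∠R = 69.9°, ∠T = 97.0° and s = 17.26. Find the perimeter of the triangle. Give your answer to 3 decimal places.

perimeter ≈ 164.359

The third angle is ∠S = 180° − ∠T − ∠R = 13.10°.
Law of sines: t = s·sin T/sin S ≈ 75.585.
Law of sines: r = s·sin R/sin S ≈ 71.514.
Semiperimeter p = (75.585+71.514+17.26)/2 = 82.179.
Perimeter = 75.585 + 71.514 + 17.26 = 164.36.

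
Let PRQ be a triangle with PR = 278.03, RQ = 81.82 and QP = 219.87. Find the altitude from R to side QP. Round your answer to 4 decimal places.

64.2750

Semiperimeter s = (81.82 + 219.87 + 278.03)/2 = 289.86.
Heron's formula: area = √(289.86·208.04·69.99·11.83) ≈ 7066.1.
The altitude from R has length 2·area/QP ≈ 64.275.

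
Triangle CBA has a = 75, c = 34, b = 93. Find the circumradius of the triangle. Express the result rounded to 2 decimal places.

By the law of cosines, cos C = (b² + a² − c²) / (2·b·a) ≈ 0.94036, so ∠C ≈ 19.89°.
Circumradius = c/(2 sin C) ≈ 49.973.

49.97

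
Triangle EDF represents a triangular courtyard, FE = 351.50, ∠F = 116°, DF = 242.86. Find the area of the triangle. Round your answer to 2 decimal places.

Area = ½·DF·FE·sin F ≈ 38363.

area ≈ 38362.91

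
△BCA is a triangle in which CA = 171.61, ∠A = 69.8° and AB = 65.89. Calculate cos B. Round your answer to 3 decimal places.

cos B ≈ 0.041

By the law of cosines, BC² = CA² + AB² − 2·CA·AB·cos A = 25983, so BC ≈ 161.19.
Law of cosines again: cos B = (AB² + BC² − CA²)/(2·AB·BC) ≈ 0.04115, so ∠B ≈ 87.64°.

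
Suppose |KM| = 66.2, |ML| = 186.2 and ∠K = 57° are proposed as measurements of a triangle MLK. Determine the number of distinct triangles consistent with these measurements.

|KM|·sin K = 66.2·sin(57°) ≈ 55.52.
Since |ML| ≥ |KM|, exactly one triangle exists.

1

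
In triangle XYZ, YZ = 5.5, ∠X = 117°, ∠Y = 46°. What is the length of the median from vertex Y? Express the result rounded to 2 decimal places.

The third angle is ∠Z = 180° − ∠X − ∠Y = 17.00°.
Law of sines: ZX = YZ·sin Y/sin X ≈ 4.4403.
Law of sines: XY = YZ·sin Z/sin X ≈ 1.8048.
Median from Y: ½√(2·XY² + 2·YZ² − ZX²) ≈ 3.4387.

3.44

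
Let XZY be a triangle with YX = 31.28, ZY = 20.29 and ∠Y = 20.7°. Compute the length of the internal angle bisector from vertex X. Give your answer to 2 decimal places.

t_X ≈ 18.89

By the law of cosines, XZ² = ZY² + YX² − 2·ZY·YX·cos Y = 202.72, so XZ ≈ 14.238.
Law of cosines again: cos X = (YX² + XZ² − ZY²)/(2·YX·XZ) ≈ 0.86387, so ∠X ≈ 30.25°.
The bisector from X has length 2·YX·XZ·cos(∠X/2)/(YX+XZ) ≈ 18.891.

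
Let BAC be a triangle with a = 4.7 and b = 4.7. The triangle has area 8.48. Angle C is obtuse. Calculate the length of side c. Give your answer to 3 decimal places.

From area = ½·b·a·sin C, we get sin C = 2·area/(b·a) ≈ 0.76777.
Taking the obtuse solution, ∠C ≈ 129.85°.
Law of cosines then gives c ≈ 8.514.

8.514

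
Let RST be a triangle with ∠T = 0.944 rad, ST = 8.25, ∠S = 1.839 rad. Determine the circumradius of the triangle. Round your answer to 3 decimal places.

11.754

The third angle is ∠R = π − ∠S − ∠T = 0.359 rad.
Law of sines: TR = ST·sin S/sin R ≈ 22.667.
Law of sines: RS = ST·sin T/sin R ≈ 19.039.
Circumradius = ST/(2 sin R) ≈ 11.754.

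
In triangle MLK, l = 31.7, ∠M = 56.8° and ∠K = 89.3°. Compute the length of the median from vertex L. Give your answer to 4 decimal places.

m_L ≈ 49.9460

The third angle is ∠L = 180° − ∠K − ∠M = 33.90°.
Law of sines: m = l·sin M/sin L ≈ 47.558.
Law of sines: k = l·sin K/sin L ≈ 56.832.
Median from L: ½√(2·k² + 2·m² − l²) ≈ 49.946.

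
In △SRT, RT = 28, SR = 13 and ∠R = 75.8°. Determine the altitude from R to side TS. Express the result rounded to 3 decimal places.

h_R ≈ 12.681

By the law of cosines, TS² = SR² + RT² − 2·SR·RT·cos R = 774.42, so TS ≈ 27.828.
Area = ½·SR·RT·sin R ≈ 176.44.
The altitude from R has length 2·area/TS ≈ 12.681.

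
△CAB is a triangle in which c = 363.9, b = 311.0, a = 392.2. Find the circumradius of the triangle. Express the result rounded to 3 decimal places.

By the law of cosines, cos C = (a² + b² − c²) / (2·a·b) ≈ 0.48420, so ∠C ≈ 61.04°.
Circumradius = c/(2 sin C) ≈ 207.95.

R ≈ 207.952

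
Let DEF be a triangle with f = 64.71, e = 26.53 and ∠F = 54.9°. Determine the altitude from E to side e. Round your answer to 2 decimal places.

62.36

Law of sines: sin E = e·sin F/f ≈ 0.33543.
Since f ≥ e, only the acute value applies: ∠E ≈ 19.60°.
Then ∠D = 180° − ∠F − ∠E ≈ 105.50°.
Law of sines gives d = f·sin D/sin F ≈ 76.216.
Area = ½·f·e·sin D ≈ 827.15.
The altitude from E has length 2·area/e ≈ 62.356.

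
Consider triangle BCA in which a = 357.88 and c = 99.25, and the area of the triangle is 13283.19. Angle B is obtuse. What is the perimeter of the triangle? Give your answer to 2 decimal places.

From area = ½·c·a·sin B, we get sin B = 2·area/(c·a) ≈ 0.74794.
Taking the obtuse solution, ∠B ≈ 2.297 rad.
Law of cosines then gives b ≈ 430.21.
Perimeter = 430.21 + 99.25 + 357.88 = 887.34.

perimeter ≈ 887.34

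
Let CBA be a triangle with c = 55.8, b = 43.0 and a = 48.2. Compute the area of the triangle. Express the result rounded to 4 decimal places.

Semiperimeter s = (55.8 + 43 + 48.2)/2 = 73.5.
Heron's formula: area = √(73.5·17.7·30.5·25.3) ≈ 1001.9.

1001.9372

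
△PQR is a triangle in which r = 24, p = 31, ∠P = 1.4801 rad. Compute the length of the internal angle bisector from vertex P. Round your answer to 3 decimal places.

16.918

Law of sines: sin R = r·sin P/p ≈ 0.77101.
Since p ≥ r, only the acute value applies: ∠R ≈ 0.8804 rad.
Then ∠Q = π − ∠P − ∠R ≈ 0.7811 rad.
Law of sines gives q = p·sin Q/sin P ≈ 21.915.
The bisector from P has length 2·q·r·cos(∠P/2)/(q+r) ≈ 16.918.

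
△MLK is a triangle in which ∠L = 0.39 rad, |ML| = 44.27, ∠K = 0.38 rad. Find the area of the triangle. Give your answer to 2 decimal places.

The third angle is ∠M = π − ∠L − ∠K = 2.372 rad.
Law of sines: |LK| = |ML|·sin M/sin K ≈ 83.085.
Law of sines: |KM| = |ML|·sin L/sin K ≈ 45.376.
Area = ½·|ML|·|LK|·sin L ≈ 699.2.

area ≈ 699.20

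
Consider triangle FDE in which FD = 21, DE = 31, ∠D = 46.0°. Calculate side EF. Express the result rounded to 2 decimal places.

22.31

By the law of cosines, EF² = FD² + DE² − 2·FD·DE·cos D = 497.55, so EF ≈ 22.306.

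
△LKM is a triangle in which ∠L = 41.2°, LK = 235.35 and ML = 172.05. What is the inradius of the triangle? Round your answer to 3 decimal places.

r ≈ 47.416

By the law of cosines, KM² = ML² + LK² − 2·ML·LK·cos L = 24057, so KM ≈ 155.1.
Area = ½·ML·LK·sin L ≈ 13336.
Semiperimeter s = (155.1+172.05+235.35)/2 = 281.25.
Inradius = area/s = 13336/281.25 ≈ 47.416.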